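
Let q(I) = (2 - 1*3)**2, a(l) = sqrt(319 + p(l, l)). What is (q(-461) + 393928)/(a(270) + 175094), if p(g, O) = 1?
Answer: 34487302163/15328954258 - 787858*sqrt(5)/7664477129 ≈ 2.2496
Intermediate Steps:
a(l) = 8*sqrt(5) (a(l) = sqrt(319 + 1) = sqrt(320) = 8*sqrt(5))
q(I) = 1 (q(I) = (2 - 3)**2 = (-1)**2 = 1)
(q(-461) + 393928)/(a(270) + 175094) = (1 + 393928)/(8*sqrt(5) + 175094) = 393929/(175094 + 8*sqrt(5))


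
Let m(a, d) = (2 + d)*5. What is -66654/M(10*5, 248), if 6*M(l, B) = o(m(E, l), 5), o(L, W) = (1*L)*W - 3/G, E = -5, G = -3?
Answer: -399924/1301 ≈ -307.40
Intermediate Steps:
m(a, d) = 10 + 5*d
o(L, W) = 1 + L*W (o(L, W) = (1*L)*W - 3/(-3) = L*W - 3*(-1/3) = L*W + 1 = 1 + L*W)
M(l, B) = 17/2 + 25*l/6 (M(l, B) = (1 + (10 + 5*l)*5)/6 = (1 + (50 + 25*l))/6 = (51 + 25*l)/6 = 17/2 + 25*l/6)
-66654/M(10*5, 248) = -66654/(17/2 + 25*(10*5)/6) = -66654/(17/2 + (25/6)*50) = -66654/(17/2 + 625/3) = -66654/1301/6 = -66654*6/1301 = -399924/1301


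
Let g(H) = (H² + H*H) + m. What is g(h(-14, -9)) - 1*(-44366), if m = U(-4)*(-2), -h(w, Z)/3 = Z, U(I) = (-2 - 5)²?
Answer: 45726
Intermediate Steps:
U(I) = 49 (U(I) = (-7)² = 49)
h(w, Z) = -3*Z
m = -98 (m = 49*(-2) = -98)
g(H) = -98 + 2*H² (g(H) = (H² + H*H) - 98 = (H² + H²) - 98 = 2*H² - 98 = -98 + 2*H²)
g(h(-14, -9)) - 1*(-44366) = (-98 + 2*(-3*(-9))²) - 1*(-44366) = (-98 + 2*27²) + 44366 = (-98 + 2*729) + 44366 = (-98 + 1458) + 44366 = 1360 + 44366 = 45726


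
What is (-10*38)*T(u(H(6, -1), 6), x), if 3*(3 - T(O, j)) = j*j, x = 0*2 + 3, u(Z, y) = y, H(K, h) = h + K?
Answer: 0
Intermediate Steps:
H(K, h) = K + h
x = 3 (x = 0 + 3 = 3)
T(O, j) = 3 - j²/3 (T(O, j) = 3 - j*j/3 = 3 - j²/3)
(-10*38)*T(u(H(6, -1), 6), x) = (-10*38)*(3 - ⅓*3²) = -380*(3 - ⅓*9) = -380*(3 - 3) = -380*0 = 0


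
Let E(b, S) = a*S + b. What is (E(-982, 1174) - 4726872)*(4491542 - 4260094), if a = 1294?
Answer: -742646734704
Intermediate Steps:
E(b, S) = b + 1294*S (E(b, S) = 1294*S + b = b + 1294*S)
(E(-982, 1174) - 4726872)*(4491542 - 4260094) = ((-982 + 1294*1174) - 4726872)*(4491542 - 4260094) = ((-982 + 1519156) - 4726872)*231448 = (1518174 - 4726872)*231448 = -3208698*231448 = -742646734704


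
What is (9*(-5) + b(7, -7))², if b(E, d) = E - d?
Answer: 961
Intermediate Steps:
(9*(-5) + b(7, -7))² = (9*(-5) + (7 - 1*(-7)))² = (-45 + (7 + 7))² = (-45 + 14)² = (-31)² = 961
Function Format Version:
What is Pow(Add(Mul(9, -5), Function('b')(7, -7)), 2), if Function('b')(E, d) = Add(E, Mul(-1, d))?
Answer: 961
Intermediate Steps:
Pow(Add(Mul(9, -5), Function('b')(7, -7)), 2) = Pow(Add(Mul(9, -5), Add(7, Mul(-1, -7))), 2) = Pow(Add(-45, Add(7, 7)), 2) = Pow(Add(-45, 14), 2) = Pow(-31, 2) = 961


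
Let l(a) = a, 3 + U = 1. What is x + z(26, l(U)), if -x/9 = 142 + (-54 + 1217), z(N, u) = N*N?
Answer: -11069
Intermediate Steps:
U = -2 (U = -3 + 1 = -2)
z(N, u) = N**2
x = -11745 (x = -9*(142 + (-54 + 1217)) = -9*(142 + 1163) = -9*1305 = -11745)
x + z(26, l(U)) = -11745 + 26**2 = -11745 + 676 = -11069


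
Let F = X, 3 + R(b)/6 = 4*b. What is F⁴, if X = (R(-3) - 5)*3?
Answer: 6597500625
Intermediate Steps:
R(b) = -18 + 24*b (R(b) = -18 + 6*(4*b) = -18 + 24*b)
X = -285 (X = ((-18 + 24*(-3)) - 5)*3 = ((-18 - 72) - 5)*3 = (-90 - 5)*3 = -95*3 = -285)
F = -285
F⁴ = (-285)⁴ = 6597500625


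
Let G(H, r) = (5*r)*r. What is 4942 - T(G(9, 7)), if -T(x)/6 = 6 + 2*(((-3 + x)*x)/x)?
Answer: 7882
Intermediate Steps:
G(H, r) = 5*r²
T(x) = -12*x (T(x) = -6*(6 + 2*(((-3 + x)*x)/x)) = -6*(6 + 2*((x*(-3 + x))/x)) = -6*(6 + 2*(-3 + x)) = -6*(6 + (-6 + 2*x)) = -12*x)
4942 - T(G(9, 7)) = 4942 - (-12)*5*7² = 4942 - (-12)*5*49 = 4942 - (-12)*245 = 4942 - 1*(-2940) = 4942 + 2940 = 7882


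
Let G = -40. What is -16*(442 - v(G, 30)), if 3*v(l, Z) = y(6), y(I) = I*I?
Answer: -6880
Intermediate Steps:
y(I) = I**2
v(l, Z) = 12 (v(l, Z) = (1/3)*6**2 = (1/3)*36 = 12)
-16*(442 - v(G, 30)) = -16*(442 - 1*12) = -16*(442 - 12) = -16*430 = -6880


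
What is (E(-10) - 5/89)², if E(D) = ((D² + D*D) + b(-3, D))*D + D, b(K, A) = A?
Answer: 28898300025/7921 ≈ 3.6483e+6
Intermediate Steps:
E(D) = D + D*(D + 2*D²) (E(D) = ((D² + D*D) + D)*D + D = ((D² + D²) + D)*D + D = (2*D² + D)*D + D = (D + 2*D²)*D + D = D*(D + 2*D²) + D = D + D*(D + 2*D²))
(E(-10) - 5/89)² = (-10*(1 - 10 + 2*(-10)²) - 5/89)² = (-10*(1 - 10 + 2*100) - 5*1/89)² = (-10*(1 - 10 + 200) - 5/89)² = (-10*191 - 5/89)² = (-1910 - 5/89)² = (-169995/89)² = 28898300025/7921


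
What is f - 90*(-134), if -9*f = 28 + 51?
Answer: 108461/9 ≈ 12051.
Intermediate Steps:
f = -79/9 (f = -(28 + 51)/9 = -⅑*79 = -79/9 ≈ -8.7778)
f - 90*(-134) = -79/9 - 90*(-134) = -79/9 + 12060 = 108461/9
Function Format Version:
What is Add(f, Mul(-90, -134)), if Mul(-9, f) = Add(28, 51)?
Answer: Rational(108461, 9) ≈ 12051.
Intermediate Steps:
f = Rational(-79, 9) (f = Mul(Rational(-1, 9), Add(28, 51)) = Mul(Rational(-1, 9), 79) = Rational(-79, 9) ≈ -8.7778)
Add(f, Mul(-90, -134)) = Add(Rational(-79, 9), Mul(-90, -134)) = Add(Rational(-79, 9), 12060) = Rational(108461, 9)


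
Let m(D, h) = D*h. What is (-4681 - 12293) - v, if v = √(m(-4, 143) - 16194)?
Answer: -16974 - I*√16766 ≈ -16974.0 - 129.48*I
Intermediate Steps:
v = I*√16766 (v = √(-4*143 - 16194) = √(-572 - 16194) = √(-16766) = I*√16766 ≈ 129.48*I)
(-4681 - 12293) - v = (-4681 - 12293) - I*√16766 = -16974 - I*√16766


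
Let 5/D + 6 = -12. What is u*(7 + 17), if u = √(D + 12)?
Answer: 4*√422 ≈ 82.171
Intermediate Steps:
D = -5/18 (D = 5/(-6 - 12) = 5/(-18) = 5*(-1/18) = -5/18 ≈ -0.27778)
u = √422/6 (u = √(-5/18 + 12) = √(211/18) = √422/6 ≈ 3.4238)
u*(7 + 17) = (√422/6)*(7 + 17) = (√422/6)*24 = 4*√422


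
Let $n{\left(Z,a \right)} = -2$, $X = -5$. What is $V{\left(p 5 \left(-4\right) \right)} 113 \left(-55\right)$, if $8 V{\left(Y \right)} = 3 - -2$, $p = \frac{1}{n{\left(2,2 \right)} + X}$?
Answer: $- \frac{31075}{8} \approx -3884.4$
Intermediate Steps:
$p = - \frac{1}{7}$ ($p = \frac{1}{-2 - 5} = \frac{1}{-7} = - \frac{1}{7} \approx -0.14286$)
$V{\left(Y \right)} = \frac{5}{8}$ ($V{\left(Y \right)} = \frac{3 - -2}{8} = \frac{3 + 2}{8} = \frac{1}{8} \cdot 5 = \frac{5}{8}$)
$V{\left(p 5 \left(-4\right) \right)} 113 \left(-55\right) = \frac{5}{8} \cdot 113 \left(-55\right) = \frac{565}{8} \left(-55\right) = - \frac{31075}{8}$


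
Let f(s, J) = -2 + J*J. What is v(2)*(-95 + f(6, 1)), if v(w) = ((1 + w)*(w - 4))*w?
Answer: 1152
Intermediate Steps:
f(s, J) = -2 + J²
v(w) = w*(1 + w)*(-4 + w) (v(w) = ((1 + w)*(-4 + w))*w = w*(1 + w)*(-4 + w))
v(2)*(-95 + f(6, 1)) = (2*(-4 + 2² - 3*2))*(-95 + (-2 + 1²)) = (2*(-4 + 4 - 6))*(-95 + (-2 + 1)) = (2*(-6))*(-95 - 1) = -12*(-96) = 1152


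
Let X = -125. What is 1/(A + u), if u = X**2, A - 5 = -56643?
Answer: -1/41013 ≈ -2.4383e-5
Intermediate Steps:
A = -56638 (A = 5 - 56643 = -56638)
u = 15625 (u = (-125)**2 = 15625)
1/(A + u) = 1/(-56638 + 15625) = 1/(-41013) = -1/41013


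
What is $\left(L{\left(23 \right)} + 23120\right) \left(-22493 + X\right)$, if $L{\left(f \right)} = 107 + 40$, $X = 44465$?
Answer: $511222524$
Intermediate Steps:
$L{\left(f \right)} = 147$
$\left(L{\left(23 \right)} + 23120\right) \left(-22493 + X\right) = \left(147 + 23120\right) \left(-22493 + 44465\right) = 23267 \cdot 21972 = 511222524$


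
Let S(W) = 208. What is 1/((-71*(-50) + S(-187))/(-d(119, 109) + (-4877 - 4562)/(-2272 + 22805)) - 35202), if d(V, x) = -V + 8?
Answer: -1134862/39910830617 ≈ -2.8435e-5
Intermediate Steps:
d(V, x) = 8 - V
1/((-71*(-50) + S(-187))/(-d(119, 109) + (-4877 - 4562)/(-2272 + 22805)) - 35202) = 1/((-71*(-50) + 208)/(-(8 - 1*119) + (-4877 - 4562)/(-2272 + 22805)) - 35202) = 1/((3550 + 208)/(-(8 - 119) - 9439/20533) - 35202) = 1/(3758/(-1*(-111) - 9439*1/20533) - 35202) = 1/(3758/(111 - 9439/20533) - 35202) = 1/(3758/(2269724/20533) - 35202) = 1/(3758*(20533/2269724) - 35202) = 1/(38581507/1134862 - 35202) = 1/(-39910830617/1134862) = -1134862/39910830617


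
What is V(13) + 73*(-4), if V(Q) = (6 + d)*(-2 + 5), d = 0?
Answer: -274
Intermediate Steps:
V(Q) = 18 (V(Q) = (6 + 0)*(-2 + 5) = 6*3 = 18)
V(13) + 73*(-4) = 18 + 73*(-4) = 18 - 292 = -274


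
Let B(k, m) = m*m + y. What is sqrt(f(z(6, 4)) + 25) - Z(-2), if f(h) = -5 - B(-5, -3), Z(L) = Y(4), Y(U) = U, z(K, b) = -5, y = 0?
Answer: -4 + sqrt(11) ≈ -0.68338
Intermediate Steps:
B(k, m) = m**2 (B(k, m) = m*m + 0 = m**2 + 0 = m**2)
Z(L) = 4
f(h) = -14 (f(h) = -5 - 1*(-3)**2 = -5 - 1*9 = -5 - 9 = -14)
sqrt(f(z(6, 4)) + 25) - Z(-2) = sqrt(-14 + 25) - 1*4 = sqrt(11) - 4 = -4 + sqrt(11)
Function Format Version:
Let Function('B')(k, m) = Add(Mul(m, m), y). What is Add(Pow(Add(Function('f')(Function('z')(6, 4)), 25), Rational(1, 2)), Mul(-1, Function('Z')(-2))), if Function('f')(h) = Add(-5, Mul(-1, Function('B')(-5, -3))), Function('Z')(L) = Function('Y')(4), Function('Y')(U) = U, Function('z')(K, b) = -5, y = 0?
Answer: Add(-4, Pow(11, Rational(1, 2))) ≈ -0.68338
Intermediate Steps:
Function('B')(k, m) = Pow(m, 2) (Function('B')(k, m) = Add(Mul(m, m), 0) = Add(Pow(m, 2), 0) = Pow(m, 2))
Function('Z')(L) = 4
Function('f')(h) = -14 (Function('f')(h) = Add(-5, Mul(-1, Pow(-3, 2))) = Add(-5, Mul(-1, 9)) = Add(-5, -9) = -14)
Add(Pow(Add(Function('f')(Function('z')(6, 4)), 25), Rational(1, 2)), Mul(-1, Function('Z')(-2))) = Add(Pow(Add(-14, 25), Rational(1, 2)), Mul(-1, 4)) = Add(Pow(11, Rational(1, 2)), -4) = Add(-4, Pow(11, Rational(1, 2)))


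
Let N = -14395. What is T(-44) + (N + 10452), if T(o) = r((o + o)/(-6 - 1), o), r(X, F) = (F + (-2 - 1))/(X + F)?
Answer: -867131/220 ≈ -3941.5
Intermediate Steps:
r(X, F) = (-3 + F)/(F + X) (r(X, F) = (F - 3)/(F + X) = (-3 + F)/(F + X))
T(o) = 7*(-3 + o)/(5*o) (T(o) = (-3 + o)/(o + (o + o)/(-6 - 1)) = (-3 + o)/(o + (2*o)/(-7)) = (-3 + o)/(o + (2*o)*(-⅐)) = (-3 + o)/(o - 2*o/7) = (-3 + o)/((5*o/7)) = (7/(5*o))*(-3 + o) = 7*(-3 + o)/(5*o))
T(-44) + (N + 10452) = (7/5)*(-3 - 44)/(-44) + (-14395 + 10452) = (7/5)*(-1/44)*(-47) - 3943 = 329/220 - 3943 = -867131/220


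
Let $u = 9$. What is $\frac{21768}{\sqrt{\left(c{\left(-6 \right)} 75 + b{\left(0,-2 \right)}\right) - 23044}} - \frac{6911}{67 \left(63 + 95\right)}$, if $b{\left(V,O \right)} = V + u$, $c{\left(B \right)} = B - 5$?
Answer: $- \frac{6911}{10586} - \frac{10884 i \sqrt{5965}}{5965} \approx -0.65284 - 140.92 i$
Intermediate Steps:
$c{\left(B \right)} = -5 + B$
$b{\left(V,O \right)} = 9 + V$ ($b{\left(V,O \right)} = V + 9 = 9 + V$)
$\frac{21768}{\sqrt{\left(c{\left(-6 \right)} 75 + b{\left(0,-2 \right)}\right) - 23044}} - \frac{6911}{67 \left(63 + 95\right)} = \frac{21768}{\sqrt{\left(\left(-5 - 6\right) 75 + \left(9 + 0\right)\right) - 23044}} - \frac{6911}{67 \left(63 + 95\right)} = \frac{21768}{\sqrt{\left(\left(-11\right) 75 + 9\right) - 23044}} - \frac{6911}{67 \cdot 158} = \frac{21768}{\sqrt{\left(-825 + 9\right) - 23044}} - \frac{6911}{10586} = \frac{21768}{\sqrt{-816 - 23044}} - \frac{6911}{10586} = \frac{21768}{\sqrt{-23860}} - \frac{6911}{10586} = \frac{21768}{2 i \sqrt{5965}} - \frac{6911}{10586} = 21768 \left(- \frac{i \sqrt{5965}}{11930}\right) - \frac{6911}{10586} = - \frac{10884 i \sqrt{5965}}{5965} - \frac{6911}{10586} = - \frac{6911}{10586} - \frac{10884 i \sqrt{5965}}{5965}$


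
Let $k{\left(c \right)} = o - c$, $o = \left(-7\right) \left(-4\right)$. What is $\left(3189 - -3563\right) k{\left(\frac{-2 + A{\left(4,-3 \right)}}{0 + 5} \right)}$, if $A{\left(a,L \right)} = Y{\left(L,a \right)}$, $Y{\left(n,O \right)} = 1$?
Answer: $\frac{952032}{5} \approx 1.9041 \cdot 10^{5}$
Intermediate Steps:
$A{\left(a,L \right)} = 1$
$o = 28$
$k{\left(c \right)} = 28 - c$
$\left(3189 - -3563\right) k{\left(\frac{-2 + A{\left(4,-3 \right)}}{0 + 5} \right)} = \left(3189 - -3563\right) \left(28 - \frac{-2 + 1}{0 + 5}\right) = \left(3189 + 3563\right) \left(28 - - \frac{1}{5}\right) = 6752 \left(28 - \left(-1\right) \frac{1}{5}\right) = 6752 \left(28 - - \frac{1}{5}\right) = 6752 \left(28 + \frac{1}{5}\right) = 6752 \cdot \frac{141}{5} = \frac{952032}{5}$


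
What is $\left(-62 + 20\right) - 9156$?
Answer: $-9198$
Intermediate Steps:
$\left(-62 + 20\right) - 9156 = -42 - 9156 = -9198$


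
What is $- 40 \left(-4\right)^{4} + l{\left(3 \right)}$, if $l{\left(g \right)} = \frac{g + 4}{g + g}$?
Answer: $- \frac{61433}{6} \approx -10239.0$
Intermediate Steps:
$l{\left(g \right)} = \frac{4 + g}{2 g}$
$- 40 \left(-4\right)^{4} + l{\left(3 \right)} = - 40 \left(-4\right)^{4} + \frac{4 + 3}{2 \cdot 3} = \left(-40\right) 256 + \frac{1}{2} \cdot \frac{1}{3} \cdot 7 = -10240 + \frac{7}{6} = - \frac{61433}{6}$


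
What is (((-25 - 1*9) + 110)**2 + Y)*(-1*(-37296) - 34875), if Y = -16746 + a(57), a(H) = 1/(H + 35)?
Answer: -2443367619/92 ≈ -2.6558e+7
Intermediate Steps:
a(H) = 1/(35 + H)
Y = -1540631/92 (Y = -16746 + 1/(35 + 57) = -16746 + 1/92 = -1540631/92 ≈ -16746.)
(((-25 - 1*9) + 110)**2 + Y)*(-1*(-37296) - 34875) = (((-25 - 1*9) + 110)**2 - 1540631/92)*(-1*(-37296) - 34875) = (((-25 - 9) + 110)**2 - 1540631/92)*(37296 - 34875) = ((-34 + 110)**2 - 1540631/92)*2421 = (76**2 - 1540631/92)*2421 = (5776 - 1540631/92)*2421 = -1009239/92*2421 = -2443367619/92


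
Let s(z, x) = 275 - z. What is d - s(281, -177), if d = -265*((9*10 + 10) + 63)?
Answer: -43189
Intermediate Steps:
d = -43195 (d = -265*((90 + 10) + 63) = -265*(100 + 63) = -265*163 = -43195)
d - s(281, -177) = -43195 - (275 - 1*281) = -43195 - (275 - 281) = -43195 - 1*(-6) = -43195 + 6 = -43189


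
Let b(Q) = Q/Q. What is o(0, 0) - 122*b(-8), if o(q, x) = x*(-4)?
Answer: -122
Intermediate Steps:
o(q, x) = -4*x
b(Q) = 1
o(0, 0) - 122*b(-8) = -4*0 - 122*1 = 0 - 122 = -122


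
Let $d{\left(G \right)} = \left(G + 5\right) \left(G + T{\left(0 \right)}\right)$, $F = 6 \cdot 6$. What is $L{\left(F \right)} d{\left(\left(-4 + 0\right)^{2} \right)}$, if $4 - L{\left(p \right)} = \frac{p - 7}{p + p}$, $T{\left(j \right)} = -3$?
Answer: $\frac{23569}{24} \approx 982.04$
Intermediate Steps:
$F = 36$
$d{\left(G \right)} = \left(-3 + G\right) \left(5 + G\right)$ ($d{\left(G \right)} = \left(G + 5\right) \left(G - 3\right) = \left(5 + G\right) \left(-3 + G\right) = \left(-3 + G\right) \left(5 + G\right)$)
$L{\left(p \right)} = 4 - \frac{-7 + p}{2 p}$ ($L{\left(p \right)} = 4 - \frac{p - 7}{p + p} = 4 - \frac{-7 + p}{2 p}$)
$L{\left(F \right)} d{\left(\left(-4 + 0\right)^{2} \right)} = \frac{7 \left(1 + 36\right)}{2 \cdot 36} \left(-15 + \left(\left(-4 + 0\right)^{2}\right)^{2} + 2 \left(-4 + 0\right)^{2}\right) = \frac{7}{2} \cdot \frac{1}{36} \cdot 37 \left(-15 + \left(\left(-4\right)^{2}\right)^{2} + 2 \left(-4\right)^{2}\right) = \frac{259 \left(-15 + 16^{2} + 2 \cdot 16\right)}{72} = \frac{259 \left(-15 + 256 + 32\right)}{72} = \frac{259}{72} \cdot 273 = \frac{23569}{24}$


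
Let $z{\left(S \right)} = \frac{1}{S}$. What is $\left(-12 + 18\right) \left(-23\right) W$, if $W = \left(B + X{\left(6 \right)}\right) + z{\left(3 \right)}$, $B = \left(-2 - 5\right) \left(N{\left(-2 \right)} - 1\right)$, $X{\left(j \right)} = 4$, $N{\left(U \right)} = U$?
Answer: $-3496$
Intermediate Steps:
$B = 21$ ($B = \left(-2 - 5\right) \left(-2 - 1\right) = \left(-7\right) \left(-3\right) = 21$)
$W = \frac{76}{3}$ ($W = \left(21 + 4\right) + \frac{1}{3} = 25 + \frac{1}{3} = \frac{76}{3} \approx 25.333$)
$\left(-12 + 18\right) \left(-23\right) W = \left(-12 + 18\right) \left(-23\right) \frac{76}{3} = 6 \left(-23\right) \frac{76}{3} = \left(-138\right) \frac{76}{3} = -3496$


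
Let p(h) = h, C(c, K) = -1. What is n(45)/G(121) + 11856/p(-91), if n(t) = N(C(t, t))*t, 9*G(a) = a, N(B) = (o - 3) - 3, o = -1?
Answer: -130197/847 ≈ -153.72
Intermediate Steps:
N(B) = -7 (N(B) = (-1 - 3) - 3 = -4 - 3 = -7)
G(a) = a/9
n(t) = -7*t
n(45)/G(121) + 11856/p(-91) = (-7*45)/(((⅑)*121)) + 11856/(-91) = -315/121/9 + 11856*(-1/91) = -315*9/121 - 912/7 = -2835/121 - 912/7 = -130197/847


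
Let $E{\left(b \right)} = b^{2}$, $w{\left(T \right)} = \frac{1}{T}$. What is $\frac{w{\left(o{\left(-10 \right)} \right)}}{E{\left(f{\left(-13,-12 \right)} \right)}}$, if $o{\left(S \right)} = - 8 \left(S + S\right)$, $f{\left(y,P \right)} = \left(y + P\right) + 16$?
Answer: $\frac{1}{12960} \approx 7.7161 \cdot 10^{-5}$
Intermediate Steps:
$f{\left(y,P \right)} = 16 + P + y$ ($f{\left(y,P \right)} = \left(P + y\right) + 16 = 16 + P + y$)
$o{\left(S \right)} = - 16 S$ ($o{\left(S \right)} = - 8 \cdot 2 S = - 16 S$)
$\frac{w{\left(o{\left(-10 \right)} \right)}}{E{\left(f{\left(-13,-12 \right)} \right)}} = \frac{1}{\left(-16\right) \left(-10\right) \left(16 - 12 - 13\right)^{2}} = \frac{1}{160 \left(-9\right)^{2}} = \frac{1}{160 \cdot 81} = \frac{1}{160} \cdot \frac{1}{81} = \frac{1}{12960}$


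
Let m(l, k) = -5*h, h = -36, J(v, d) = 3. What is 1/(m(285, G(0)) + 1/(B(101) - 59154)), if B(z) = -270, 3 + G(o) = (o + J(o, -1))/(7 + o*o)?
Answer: 59424/10696319 ≈ 0.0055556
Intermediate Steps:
G(o) = -3 + (3 + o)/(7 + o²) (G(o) = -3 + (o + 3)/(7 + o*o) = -3 + (3 + o)/(7 + o²))
m(l, k) = 180 (m(l, k) = -5*(-36) = 180)
1/(m(285, G(0)) + 1/(B(101) - 59154)) = 1/(180 + 1/(-270 - 59154)) = 1/(180 + 1/(-59424)) = 1/(180 - 1/59424) = 1/(10696319/59424) = 59424/10696319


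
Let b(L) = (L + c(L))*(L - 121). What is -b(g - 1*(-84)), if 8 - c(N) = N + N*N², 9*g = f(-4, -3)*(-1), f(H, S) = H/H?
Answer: -143741256362/6561 ≈ -2.1908e+7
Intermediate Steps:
f(H, S) = 1
g = -⅑ (g = (1*(-1))/9 = (⅑)*(-1) = -⅑ ≈ -0.11111)
c(N) = 8 - N - N³ (c(N) = 8 - (N + N*N²) = 8 - (N + N³) = 8 + (-N - N³) = 8 - N - N³)
b(L) = (-121 + L)*(8 - L³) (b(L) = (L + (8 - L - L³))*(L - 121) = (8 - L³)*(-121 + L) = (-121 + L)*(8 - L³))
-b(g - 1*(-84)) = -(-968 - (-⅑ - 1*(-84))⁴ + 8*(-⅑ - 1*(-84)) + 121*(-⅑ - 1*(-84))³) = -(-968 - (-⅑ + 84)⁴ + 8*(-⅑ + 84) + 121*(-⅑ + 84)³) = -(-968 - (755/9)⁴ + 8*(755/9) + 121*(755/9)³) = -(-968 - 1*324928500625/6561 + 6040/9 + 121*(430368875/729)) = -(-968 - 324928500625/6561 + 6040/9 + 52074633875/729) = -1*143741256362/6561 = -143741256362/6561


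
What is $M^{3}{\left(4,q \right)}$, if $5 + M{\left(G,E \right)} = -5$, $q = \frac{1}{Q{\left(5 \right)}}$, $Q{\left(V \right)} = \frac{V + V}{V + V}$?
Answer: $-1000$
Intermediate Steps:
$Q{\left(V \right)} = 1$ ($Q{\left(V \right)} = \frac{2 V}{2 V} = 2 V \frac{1}{2 V} = 1$)
$q = 1$ ($q = 1^{-1} = 1$)
$M{\left(G,E \right)} = -10$ ($M{\left(G,E \right)} = -5 - 5 = -10$)
$M^{3}{\left(4,q \right)} = \left(-10\right)^{3} = -1000$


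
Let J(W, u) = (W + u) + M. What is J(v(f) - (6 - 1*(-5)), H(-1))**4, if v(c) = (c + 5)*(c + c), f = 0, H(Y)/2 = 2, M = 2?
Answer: 625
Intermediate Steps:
H(Y) = 4 (H(Y) = 2*2 = 4)
v(c) = 2*c*(5 + c) (v(c) = (5 + c)*(2*c) = 2*c*(5 + c))
J(W, u) = 2 + W + u (J(W, u) = (W + u) + 2 = 2 + W + u)
J(v(f) - (6 - 1*(-5)), H(-1))**4 = (2 + (2*0*(5 + 0) - (6 - 1*(-5))) + 4)**4 = (2 + (2*0*5 - (6 + 5)) + 4)**4 = (2 + (0 - 1*11) + 4)**4 = (2 + (0 - 11) + 4)**4 = (2 - 11 + 4)**4 = (-5)**4 = 625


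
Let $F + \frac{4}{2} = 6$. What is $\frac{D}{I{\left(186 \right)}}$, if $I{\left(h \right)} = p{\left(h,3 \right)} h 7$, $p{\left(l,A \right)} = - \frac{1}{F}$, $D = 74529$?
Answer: $- \frac{7098}{31} \approx -228.97$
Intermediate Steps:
$F = 4$ ($F = -2 + 6 = 4$)
$p{\left(l,A \right)} = - \frac{1}{4}$
$I{\left(h \right)} = - \frac{7 h}{4}$ ($I{\left(h \right)} = - \frac{h}{4} \cdot 7 = - \frac{7 h}{4}$)
$\frac{D}{I{\left(186 \right)}} = \frac{74529}{\left(- \frac{7}{4}\right) 186} = \frac{74529}{- \frac{651}{2}} = 74529 \left(- \frac{2}{651}\right) = - \frac{7098}{31}$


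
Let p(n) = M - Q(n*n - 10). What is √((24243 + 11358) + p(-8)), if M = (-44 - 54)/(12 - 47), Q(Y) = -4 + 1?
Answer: √890170/5 ≈ 188.70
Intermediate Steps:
Q(Y) = -3
M = 14/5 (M = -98/(-35) = -98*(-1/35) = 14/5 ≈ 2.8000)
p(n) = 29/5 (p(n) = 14/5 - 1*(-3) = 14/5 + 3 = 29/5)
√((24243 + 11358) + p(-8)) = √((24243 + 11358) + 29/5) = √(35601 + 29/5) = √(178034/5) = √890170/5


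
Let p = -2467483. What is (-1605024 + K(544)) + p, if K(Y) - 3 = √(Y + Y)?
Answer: -4072504 + 8*√17 ≈ -4.0725e+6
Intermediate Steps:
K(Y) = 3 + √2*√Y (K(Y) = 3 + √(Y + Y) = 3 + √(2*Y) = 3 + √2*√Y)
(-1605024 + K(544)) + p = (-1605024 + (3 + √2*√544)) - 2467483 = (-1605024 + (3 + √2*(4*√34))) - 2467483 = (-1605024 + (3 + 8*√17)) - 2467483 = (-1605021 + 8*√17) - 2467483 = -4072504 + 8*√17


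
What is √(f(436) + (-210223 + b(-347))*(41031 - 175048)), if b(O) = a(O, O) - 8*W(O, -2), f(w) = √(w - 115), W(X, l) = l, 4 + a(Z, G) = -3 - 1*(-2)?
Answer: √(28171981604 + √321) ≈ 1.6785e+5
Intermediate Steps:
a(Z, G) = -5 (a(Z, G) = -4 + (-3 - 1*(-2)) = -4 + (-3 + 2) = -4 - 1 = -5)
f(w) = √(-115 + w)
b(O) = 11 (b(O) = -5 - 8*(-2) = -5 + 16 = 11)
√(f(436) + (-210223 + b(-347))*(41031 - 175048)) = √(√(-115 + 436) + (-210223 + 11)*(41031 - 175048)) = √(√321 - 210212*(-134017)) = √(√321 + 28171981604) = √(28171981604 + √321)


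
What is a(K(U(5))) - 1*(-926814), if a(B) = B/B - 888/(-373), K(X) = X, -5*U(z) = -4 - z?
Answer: 345702883/373 ≈ 9.2682e+5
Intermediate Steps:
U(z) = ⅘ + z/5 (U(z) = -(-4 - z)/5 = ⅘ + z/5)
a(B) = 1261/373 (a(B) = 1 - 888*(-1/373) = 1 + 888/373 = 1261/373)
a(K(U(5))) - 1*(-926814) = 1261/373 - 1*(-926814) = 1261/373 + 926814 = 345702883/373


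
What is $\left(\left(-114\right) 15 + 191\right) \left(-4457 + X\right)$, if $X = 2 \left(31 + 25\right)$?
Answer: $6600055$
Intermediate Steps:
$X = 112$ ($X = 2 \cdot 56 = 112$)
$\left(\left(-114\right) 15 + 191\right) \left(-4457 + X\right) = \left(\left(-114\right) 15 + 191\right) \left(-4457 + 112\right) = \left(-1710 + 191\right) \left(-4345\right) = \left(-1519\right) \left(-4345\right) = 6600055$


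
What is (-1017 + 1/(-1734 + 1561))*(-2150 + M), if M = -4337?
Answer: 1141335754/173 ≈ 6.5973e+6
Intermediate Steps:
(-1017 + 1/(-1734 + 1561))*(-2150 + M) = (-1017 + 1/(-1734 + 1561))*(-2150 - 4337) = (-1017 + 1/(-173))*(-6487) = (-1017 - 1/173)*(-6487) = -175942/173*(-6487) = 1141335754/173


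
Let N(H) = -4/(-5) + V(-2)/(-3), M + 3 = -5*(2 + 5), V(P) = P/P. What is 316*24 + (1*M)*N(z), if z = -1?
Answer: 113494/15 ≈ 7566.3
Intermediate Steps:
V(P) = 1
M = -38 (M = -3 - 5*(2 + 5) = -3 - 5*7 = -3 - 35 = -38)
N(H) = 7/15 (N(H) = -4/(-5) + 1/(-3) = -4*(-1/5) + 1*(-1/3) = 4/5 - 1/3 = 7/15)
316*24 + (1*M)*N(z) = 316*24 + (1*(-38))*(7/15) = 7584 - 38*7/15 = 7584 - 266/15 = 113494/15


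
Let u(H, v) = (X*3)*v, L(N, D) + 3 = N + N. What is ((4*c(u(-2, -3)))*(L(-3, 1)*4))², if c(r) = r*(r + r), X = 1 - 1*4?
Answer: 44079842304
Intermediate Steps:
X = -3 (X = 1 - 4 = -3)
L(N, D) = -3 + 2*N (L(N, D) = -3 + (N + N) = -3 + 2*N)
u(H, v) = -9*v (u(H, v) = (-3*3)*v = -9*v)
c(r) = 2*r² (c(r) = r*(2*r) = 2*r²)
((4*c(u(-2, -3)))*(L(-3, 1)*4))² = ((4*(2*(-9*(-3))²))*((-3 + 2*(-3))*4))² = ((4*(2*27²))*((-3 - 6)*4))² = ((4*(2*729))*(-9*4))² = ((4*1458)*(-36))² = (5832*(-36))² = (-209952)² = 44079842304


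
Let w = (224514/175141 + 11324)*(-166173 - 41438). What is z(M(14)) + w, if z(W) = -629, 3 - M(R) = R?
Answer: -411800929601667/175141 ≈ -2.3513e+9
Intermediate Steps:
M(R) = 3 - R
w = -411800819437978/175141 (w = (224514*(1/175141) + 11324)*(-207611) = (224514/175141 + 11324)*(-207611) = (1983521198/175141)*(-207611) = -411800819437978/175141 ≈ -2.3513e+9)
z(M(14)) + w = -629 - 411800819437978/175141 = -411800929601667/175141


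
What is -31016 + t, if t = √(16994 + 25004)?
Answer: -31016 + √41998 ≈ -30811.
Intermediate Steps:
t = √41998 ≈ 204.93
-31016 + t = -31016 + √41998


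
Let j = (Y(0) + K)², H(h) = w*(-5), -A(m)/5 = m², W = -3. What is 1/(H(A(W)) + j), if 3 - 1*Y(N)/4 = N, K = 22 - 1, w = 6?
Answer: 1/1059 ≈ 0.00094429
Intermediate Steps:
K = 21
Y(N) = 12 - 4*N
A(m) = -5*m²
H(h) = -30 (H(h) = 6*(-5) = -30)
j = 1089 (j = ((12 - 4*0) + 21)² = ((12 + 0) + 21)² = (12 + 21)² = 33² = 1089)
1/(H(A(W)) + j) = 1/(-30 + 1089) = 1/1059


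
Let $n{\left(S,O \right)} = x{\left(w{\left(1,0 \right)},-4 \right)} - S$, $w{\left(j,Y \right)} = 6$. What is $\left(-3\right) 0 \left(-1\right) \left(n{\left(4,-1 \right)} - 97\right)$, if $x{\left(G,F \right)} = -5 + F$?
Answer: $0$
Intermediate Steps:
$n{\left(S,O \right)} = -9 - S$ ($n{\left(S,O \right)} = \left(-5 - 4\right) - S = -9 - S$)
$\left(-3\right) 0 \left(-1\right) \left(n{\left(4,-1 \right)} - 97\right) = \left(-3\right) 0 \left(-1\right) \left(\left(-9 - 4\right) - 97\right) = 0 \left(-1\right) \left(\left(-9 - 4\right) - 97\right) = 0 \left(-13 - 97\right) = 0 \left(-110\right) = 0$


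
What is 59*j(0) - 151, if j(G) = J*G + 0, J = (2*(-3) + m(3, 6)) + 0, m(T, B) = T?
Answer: -151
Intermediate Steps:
J = -3 (J = (2*(-3) + 3) + 0 = (-6 + 3) + 0 = -3 + 0 = -3)
j(G) = -3*G (j(G) = -3*G + 0 = -3*G)
59*j(0) - 151 = 59*(-3*0) - 151 = 59*0 - 151 = 0 - 151 = -151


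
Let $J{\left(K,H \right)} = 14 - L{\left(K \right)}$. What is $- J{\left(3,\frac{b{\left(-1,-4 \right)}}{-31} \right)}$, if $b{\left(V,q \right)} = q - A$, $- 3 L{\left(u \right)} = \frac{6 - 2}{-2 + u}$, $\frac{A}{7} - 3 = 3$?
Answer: $- \frac{46}{3} \approx -15.333$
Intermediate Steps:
$A = 42$ ($A = 21 + 7 \cdot 3 = 21 + 21 = 42$)
$L{\left(u \right)} = - \frac{4}{3 \left(-2 + u\right)}$ ($L{\left(u \right)} = - \frac{\left(6 - 2\right) \frac{1}{-2 + u}}{3} = - \frac{4 \frac{1}{-2 + u}}{3} = - \frac{4}{3 \left(-2 + u\right)}$)
$b{\left(V,q \right)} = -42 + q$ ($b{\left(V,q \right)} = q - 42 = -42 + q$)
$J{\left(K,H \right)} = 14 + \frac{4}{-6 + 3 K}$ ($J{\left(K,H \right)} = 14 - - \frac{4}{-6 + 3 K} = 14 + \frac{4}{-6 + 3 K}$)
$- J{\left(3,\frac{b{\left(-1,-4 \right)}}{-31} \right)} = - \frac{2 \left(-40 + 21 \cdot 3\right)}{3 \left(-2 + 3\right)} = - \frac{2 \left(-40 + 63\right)}{3 \cdot 1} = - \frac{2 \cdot 1 \cdot 23}{3} = \left(-1\right) \frac{46}{3} = - \frac{46}{3}$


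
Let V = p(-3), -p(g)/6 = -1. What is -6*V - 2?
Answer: -38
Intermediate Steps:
p(g) = 6 (p(g) = -6*(-1) = 6)
V = 6
-6*V - 2 = -6*6 - 2 = -36 - 2 = -38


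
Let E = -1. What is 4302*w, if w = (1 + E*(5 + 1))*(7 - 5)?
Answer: -43020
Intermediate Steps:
w = -10 (w = (1 - (5 + 1))*(7 - 5) = (1 - 1*6)*2 = (1 - 6)*2 = -5*2 = -10)
4302*w = 4302*(-10) = -43020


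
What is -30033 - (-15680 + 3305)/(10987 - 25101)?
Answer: -423898137/14114 ≈ -30034.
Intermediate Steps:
-30033 - (-15680 + 3305)/(10987 - 25101) = -30033 - (-12375)/(-14114) = -30033 - (-12375)*(-1)/14114 = -30033 - 1*12375/14114 = -30033 - 12375/14114 = -423898137/14114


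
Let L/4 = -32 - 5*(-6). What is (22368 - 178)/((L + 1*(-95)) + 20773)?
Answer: 2219/2067 ≈ 1.0735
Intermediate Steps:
L = -8 (L = 4*(-32 - 5*(-6)) = 4*(-32 - 1*(-30)) = 4*(-32 + 30) = 4*(-2) = -8)
(22368 - 178)/((L + 1*(-95)) + 20773) = (22368 - 178)/((-8 + 1*(-95)) + 20773) = 22190/((-8 - 95) + 20773) = 22190/(-103 + 20773) = 22190/20670 = 22190*(1/20670) = 2219/2067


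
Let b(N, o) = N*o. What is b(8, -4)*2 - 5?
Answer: -69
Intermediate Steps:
b(8, -4)*2 - 5 = (8*(-4))*2 - 5 = -32*2 - 5 = -64 - 5 = -69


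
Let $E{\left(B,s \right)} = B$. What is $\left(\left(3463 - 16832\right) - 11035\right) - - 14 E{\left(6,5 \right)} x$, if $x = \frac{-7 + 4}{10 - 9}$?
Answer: $-24656$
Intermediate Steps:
$x = -3$ ($x = - \frac{3}{1} = \left(-3\right) 1 = -3$)
$\left(\left(3463 - 16832\right) - 11035\right) - - 14 E{\left(6,5 \right)} x = \left(\left(3463 - 16832\right) - 11035\right) - \left(-14\right) 6 \left(-3\right) = \left(-13369 - 11035\right) - \left(-84\right) \left(-3\right) = -24404 - 252 = -24656$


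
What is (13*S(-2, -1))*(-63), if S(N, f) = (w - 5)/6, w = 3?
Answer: 273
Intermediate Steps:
S(N, f) = -1/3 (S(N, f) = (3 - 5)/6 = -2*1/6 = -1/3)
(13*S(-2, -1))*(-63) = (13*(-1/3))*(-63) = -13/3*(-63) = 273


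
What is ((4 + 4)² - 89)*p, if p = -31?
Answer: 775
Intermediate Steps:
((4 + 4)² - 89)*p = ((4 + 4)² - 89)*(-31) = (8² - 89)*(-31) = (64 - 89)*(-31) = -25*(-31) = 775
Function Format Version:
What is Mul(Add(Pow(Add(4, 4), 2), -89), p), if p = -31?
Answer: 775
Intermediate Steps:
Mul(Add(Pow(Add(4, 4), 2), -89), p) = Mul(Add(Pow(Add(4, 4), 2), -89), -31) = Mul(Add(Pow(8, 2), -89), -31) = Mul(Add(64, -89), -31) = Mul(-25, -31) = 775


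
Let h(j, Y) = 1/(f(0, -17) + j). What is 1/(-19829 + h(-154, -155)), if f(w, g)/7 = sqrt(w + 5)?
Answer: -465406613/9228550782844 + 7*sqrt(5)/9228550782844 ≈ -5.0431e-5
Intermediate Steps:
f(w, g) = 7*sqrt(5 + w) (f(w, g) = 7*sqrt(w + 5) = 7*sqrt(5 + w))
h(j, Y) = 1/(j + 7*sqrt(5)) (h(j, Y) = 1/(7*sqrt(5 + 0) + j) = 1/(7*sqrt(5) + j) = 1/(j + 7*sqrt(5)))
1/(-19829 + h(-154, -155)) = 1/(-19829 + 1/(-154 + 7*sqrt(5)))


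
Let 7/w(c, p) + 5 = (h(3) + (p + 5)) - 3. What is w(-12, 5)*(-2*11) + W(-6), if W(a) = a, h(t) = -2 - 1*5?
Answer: 124/5 ≈ 24.800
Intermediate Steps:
h(t) = -7 (h(t) = -2 - 5 = -7)
w(c, p) = 7/(-10 + p) (w(c, p) = 7/(-5 + ((-7 + (p + 5)) - 3)) = 7/(-5 + ((-7 + (5 + p)) - 3)) = 7/(-5 + ((-2 + p) - 3)) = 7/(-5 + (-5 + p)) = 7/(-10 + p))
w(-12, 5)*(-2*11) + W(-6) = (7/(-10 + 5))*(-2*11) - 6 = (7/(-5))*(-22) - 6 = (7*(-⅕))*(-22) - 6 = -7/5*(-22) - 6 = 154/5 - 6 = 124/5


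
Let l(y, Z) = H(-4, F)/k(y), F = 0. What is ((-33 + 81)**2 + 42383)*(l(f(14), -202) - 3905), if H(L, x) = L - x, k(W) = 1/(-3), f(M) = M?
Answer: -173966491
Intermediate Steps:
k(W) = -1/3
l(y, Z) = 12 (l(y, Z) = (-4 - 1*0)/(-1/3) = (-4 + 0)*(-3) = -4*(-3) = 12)
((-33 + 81)**2 + 42383)*(l(f(14), -202) - 3905) = ((-33 + 81)**2 + 42383)*(12 - 3905) = (48**2 + 42383)*(-3893) = (2304 + 42383)*(-3893) = 44687*(-3893) = -173966491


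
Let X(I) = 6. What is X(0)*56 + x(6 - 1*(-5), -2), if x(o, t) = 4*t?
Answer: 328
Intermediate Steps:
X(0)*56 + x(6 - 1*(-5), -2) = 6*56 + 4*(-2) = 336 - 8 = 328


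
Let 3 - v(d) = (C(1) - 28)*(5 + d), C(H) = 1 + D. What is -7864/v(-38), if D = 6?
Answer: 3932/345 ≈ 11.397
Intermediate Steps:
C(H) = 7 (C(H) = 1 + 6 = 7)
v(d) = 108 + 21*d (v(d) = 3 - (7 - 28)*(5 + d) = 3 - (-21)*(5 + d) = 3 - (-105 - 21*d) = 3 + (105 + 21*d) = 108 + 21*d)
-7864/v(-38) = -7864/(108 + 21*(-38)) = -7864/(108 - 798) = -7864/(-690) = -7864*(-1/690) = 3932/345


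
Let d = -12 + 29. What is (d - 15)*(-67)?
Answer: -134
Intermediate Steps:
d = 17
(d - 15)*(-67) = (17 - 15)*(-67) = 2*(-67) = -134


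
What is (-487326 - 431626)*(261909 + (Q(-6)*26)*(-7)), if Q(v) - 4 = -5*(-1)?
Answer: -239176555992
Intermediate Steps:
Q(v) = 9 (Q(v) = 4 - 5*(-1) = 4 + 5 = 9)
(-487326 - 431626)*(261909 + (Q(-6)*26)*(-7)) = (-487326 - 431626)*(261909 + (9*26)*(-7)) = -918952*(261909 + 234*(-7)) = -918952*(261909 - 1638) = -918952*260271 = -239176555992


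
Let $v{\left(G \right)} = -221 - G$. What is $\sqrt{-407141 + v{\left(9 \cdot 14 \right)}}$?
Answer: $8 i \sqrt{6367} \approx 638.35 i$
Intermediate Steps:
$\sqrt{-407141 + v{\left(9 \cdot 14 \right)}} = \sqrt{-407141 - \left(221 + 9 \cdot 14\right)} = \sqrt{-407141 - 347} = \sqrt{-407488} = 8 i \sqrt{6367}$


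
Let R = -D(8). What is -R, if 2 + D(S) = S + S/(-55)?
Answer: 322/55 ≈ 5.8545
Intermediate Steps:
D(S) = -2 + 54*S/55 (D(S) = -2 + (S + S/(-55)) = -2 + (S + S*(-1/55)) = -2 + (S - S/55) = -2 + 54*S/55)
R = -322/55 (R = -(-2 + (54/55)*8) = -(-2 + 432/55) = -1*322/55 = -322/55 ≈ -5.8545)
-R = -1*(-322/55) = 322/55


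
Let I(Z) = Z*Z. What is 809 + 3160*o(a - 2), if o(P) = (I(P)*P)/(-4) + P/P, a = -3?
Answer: 102719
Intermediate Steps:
I(Z) = Z**2
o(P) = 1 - P**3/4 (o(P) = (P**2*P)/(-4) + P/P = P**3*(-1/4) + 1 = -P**3/4 + 1 = 1 - P**3/4)
809 + 3160*o(a - 2) = 809 + 3160*(1 - (-3 - 2)**3/4) = 809 + 3160*(1 - 1/4*(-5)**3) = 809 + 3160*(1 - 1/4*(-125)) = 809 + 3160*(1 + 125/4) = 809 + 3160*(129/4) = 809 + 101910 = 102719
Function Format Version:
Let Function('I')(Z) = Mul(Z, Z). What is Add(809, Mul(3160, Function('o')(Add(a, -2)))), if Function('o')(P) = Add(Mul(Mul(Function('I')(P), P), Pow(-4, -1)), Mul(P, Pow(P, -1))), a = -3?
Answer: 102719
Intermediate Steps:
Function('I')(Z) = Pow(Z, 2)
Function('o')(P) = Add(1, Mul(Rational(-1, 4), Pow(P, 3))) (Function('o')(P) = Add(Mul(Mul(Pow(P, 2), P), Pow(-4, -1)), Mul(P, Pow(P, -1))) = Add(Mul(Pow(P, 3), Rational(-1, 4)), 1) = Add(Mul(Rational(-1, 4), Pow(P, 3)), 1) = Add(1, Mul(Rational(-1, 4), Pow(P, 3))))
Add(809, Mul(3160, Function('o')(Add(a, -2)))) = Add(809, Mul(3160, Add(1, Mul(Rational(-1, 4), Pow(Add(-3, -2), 3))))) = Add(809, Mul(3160, Add(1, Mul(Rational(-1, 4), Pow(-5, 3))))) = Add(809, Mul(3160, Add(1, Mul(Rational(-1, 4), -125)))) = Add(809, Mul(3160, Add(1, Rational(125, 4)))) = Add(809, Mul(3160, Rational(129, 4))) = Add(809, 101910) = 102719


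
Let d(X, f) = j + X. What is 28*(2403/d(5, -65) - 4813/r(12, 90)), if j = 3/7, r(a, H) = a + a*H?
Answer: 9092819/741 ≈ 12271.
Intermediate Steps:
r(a, H) = a + H*a
j = 3/7 (j = 3*(⅐) = 3/7 ≈ 0.42857)
d(X, f) = 3/7 + X
28*(2403/d(5, -65) - 4813/r(12, 90)) = 28*(2403/(3/7 + 5) - 4813*1/(12*(1 + 90))) = 28*(2403/(38/7) - 4813/(12*91)) = 28*(2403*(7/38) - 4813/1092) = 28*(16821/38 - 4813*1/1092) = 28*(16821/38 - 4813/1092) = 28*(9092819/20748) = 9092819/741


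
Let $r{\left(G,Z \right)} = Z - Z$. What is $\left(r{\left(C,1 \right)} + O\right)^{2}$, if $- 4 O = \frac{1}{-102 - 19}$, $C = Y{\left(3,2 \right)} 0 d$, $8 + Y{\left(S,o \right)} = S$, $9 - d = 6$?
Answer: $\frac{1}{234256} \approx 4.2688 \cdot 10^{-6}$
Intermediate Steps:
$d = 3$ ($d = 9 - 6 = 3$)
$Y{\left(S,o \right)} = -8 + S$
$C = 0$ ($C = \left(-8 + 3\right) 0 \cdot 3 = \left(-5\right) 0 \cdot 3 = 0 \cdot 3 = 0$)
$r{\left(G,Z \right)} = 0$
$O = \frac{1}{484}$ ($O = - \frac{1}{4 \left(-102 - 19\right)} = - \frac{1}{4 \left(-121\right)} = \left(- \frac{1}{4}\right) \left(- \frac{1}{121}\right) = \frac{1}{484} \approx 0.0020661$)
$\left(r{\left(C,1 \right)} + O\right)^{2} = \left(0 + \frac{1}{484}\right)^{2} = \left(\frac{1}{484}\right)^{2} = \frac{1}{234256}$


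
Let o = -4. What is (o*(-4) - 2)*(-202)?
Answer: -2828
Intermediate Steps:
(o*(-4) - 2)*(-202) = (-4*(-4) - 2)*(-202) = (16 - 2)*(-202) = 14*(-202) = -2828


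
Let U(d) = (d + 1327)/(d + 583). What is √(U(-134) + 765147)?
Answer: 2*√38563734001/449 ≈ 874.73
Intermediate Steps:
U(d) = (1327 + d)/(583 + d)
√(U(-134) + 765147) = √((1327 - 134)/(583 - 134) + 765147) = √(1193/449 + 765147) = √(343552196/449) = 2*√38563734001/449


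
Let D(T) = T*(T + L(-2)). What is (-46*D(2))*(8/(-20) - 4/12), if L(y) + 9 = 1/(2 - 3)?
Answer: -8096/15 ≈ -539.73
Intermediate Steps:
L(y) = -10 (L(y) = -9 + 1/(2 - 3) = -9 + 1/(-1) = -9 - 1 = -10)
D(T) = T*(-10 + T) (D(T) = T*(T - 10) = T*(-10 + T))
(-46*D(2))*(8/(-20) - 4/12) = (-92*(-10 + 2))*(8/(-20) - 4/12) = (-92*(-8))*(8*(-1/20) - 4*1/12) = (-46*(-16))*(-⅖ - ⅓) = 736*(-11/15) = -8096/15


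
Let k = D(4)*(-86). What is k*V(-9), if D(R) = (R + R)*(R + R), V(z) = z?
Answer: 49536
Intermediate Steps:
D(R) = 4*R² (D(R) = (2*R)*(2*R) = 4*R²)
k = -5504 (k = (4*4²)*(-86) = (4*16)*(-86) = 64*(-86) = -5504)
k*V(-9) = -5504*(-9) = 49536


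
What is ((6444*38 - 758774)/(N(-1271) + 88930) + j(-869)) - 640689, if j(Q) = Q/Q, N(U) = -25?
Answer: -56960880542/88905 ≈ -6.4069e+5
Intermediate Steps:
j(Q) = 1
((6444*38 - 758774)/(N(-1271) + 88930) + j(-869)) - 640689 = ((6444*38 - 758774)/(-25 + 88930) + 1) - 640689 = ((244872 - 758774)/88905 + 1) - 640689 = (-513902*1/88905 + 1) - 640689 = (-513902/88905 + 1) - 640689 = -424997/88905 - 640689 = -56960880542/88905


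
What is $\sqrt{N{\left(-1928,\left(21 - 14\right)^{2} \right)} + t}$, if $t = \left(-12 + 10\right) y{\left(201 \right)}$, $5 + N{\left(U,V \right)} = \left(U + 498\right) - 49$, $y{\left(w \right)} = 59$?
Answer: $3 i \sqrt{178} \approx 40.025 i$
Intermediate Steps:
$N{\left(U,V \right)} = 444 + U$ ($N{\left(U,V \right)} = -5 + \left(\left(U + 498\right) - 49\right) = -5 + \left(\left(498 + U\right) - 49\right) = -5 + \left(449 + U\right) = 444 + U$)
$t = -118$ ($t = \left(-12 + 10\right) 59 = \left(-2\right) 59 = -118$)
$\sqrt{N{\left(-1928,\left(21 - 14\right)^{2} \right)} + t} = \sqrt{\left(444 - 1928\right) - 118} = \sqrt{-1484 - 118} = \sqrt{-1602} = 3 i \sqrt{178}$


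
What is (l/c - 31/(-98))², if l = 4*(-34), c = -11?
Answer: 186841561/1162084 ≈ 160.78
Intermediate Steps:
l = -136
(l/c - 31/(-98))² = (-136/(-11) - 31/(-98))² = (-136*(-1/11) - 31*(-1/98))² = (136/11 + 31/98)² = (13669/1078)² = 186841561/1162084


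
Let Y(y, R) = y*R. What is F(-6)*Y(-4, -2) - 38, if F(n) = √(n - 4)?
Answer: -38 + 8*I*√10 ≈ -38.0 + 25.298*I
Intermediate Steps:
Y(y, R) = R*y
F(n) = √(-4 + n)
F(-6)*Y(-4, -2) - 38 = √(-4 - 6)*(-2*(-4)) - 38 = √(-10)*8 - 38 = (I*√10)*8 - 38 = 8*I*√10 - 38 = -38 + 8*I*√10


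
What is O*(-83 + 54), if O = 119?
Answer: -3451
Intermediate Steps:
O*(-83 + 54) = 119*(-83 + 54) = 119*(-29) = -3451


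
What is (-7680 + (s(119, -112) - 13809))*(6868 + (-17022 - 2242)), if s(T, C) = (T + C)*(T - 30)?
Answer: 258654936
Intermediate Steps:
s(T, C) = (-30 + T)*(C + T) (s(T, C) = (C + T)*(-30 + T) = (-30 + T)*(C + T))
(-7680 + (s(119, -112) - 13809))*(6868 + (-17022 - 2242)) = (-7680 + ((119**2 - 30*(-112) - 30*119 - 112*119) - 13809))*(6868 + (-17022 - 2242)) = (-7680 + ((14161 + 3360 - 3570 - 13328) - 13809))*(6868 - 19264) = (-7680 + (623 - 13809))*(-12396) = (-7680 - 13186)*(-12396) = -20866*(-12396) = 258654936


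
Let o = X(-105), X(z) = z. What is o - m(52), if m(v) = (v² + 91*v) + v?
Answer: -7593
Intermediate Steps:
m(v) = v² + 92*v
o = -105
o - m(52) = -105 - 52*(92 + 52) = -105 - 52*144 = -105 - 1*7488 = -105 - 7488 = -7593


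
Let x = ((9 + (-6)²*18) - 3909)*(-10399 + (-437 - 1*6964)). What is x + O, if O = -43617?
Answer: 57841983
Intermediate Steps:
x = 57885600 (x = ((9 + 36*18) - 3909)*(-10399 + (-437 - 6964)) = ((9 + 648) - 3909)*(-10399 - 7401) = (657 - 3909)*(-17800) = -3252*(-17800) = 57885600)
x + O = 57885600 - 43617 = 57841983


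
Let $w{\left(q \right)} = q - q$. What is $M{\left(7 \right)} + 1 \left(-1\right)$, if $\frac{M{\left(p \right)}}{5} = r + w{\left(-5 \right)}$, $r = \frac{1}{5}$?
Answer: $0$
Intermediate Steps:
$w{\left(q \right)} = 0$
$r = \frac{1}{5} \approx 0.2$
$M{\left(p \right)} = 1$ ($M{\left(p \right)} = 5 \left(\frac{1}{5} + 0\right) = 5 \cdot \frac{1}{5} = 1$)
$M{\left(7 \right)} + 1 \left(-1\right) = 1 + 1 \left(-1\right) = 1 - 1 = 0$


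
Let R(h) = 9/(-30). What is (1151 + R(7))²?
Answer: 132411049/100 ≈ 1.3241e+6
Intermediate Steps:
R(h) = -3/10 (R(h) = 9*(-1/30) = -3/10)
(1151 + R(7))² = (1151 - 3/10)² = (11507/10)² = 132411049/100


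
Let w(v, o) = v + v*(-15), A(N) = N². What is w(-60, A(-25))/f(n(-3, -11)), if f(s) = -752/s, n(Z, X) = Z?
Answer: 315/94 ≈ 3.3511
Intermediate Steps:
w(v, o) = -14*v (w(v, o) = v - 15*v = -14*v)
w(-60, A(-25))/f(n(-3, -11)) = (-14*(-60))/((-752/(-3))) = 840/((-752*(-⅓))) = 840/(752/3) = 840*(3/752) = 315/94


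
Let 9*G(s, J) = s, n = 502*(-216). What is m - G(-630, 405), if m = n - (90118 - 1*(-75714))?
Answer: -274194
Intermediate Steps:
n = -108432
G(s, J) = s/9
m = -274264 (m = -108432 - (90118 - 1*(-75714)) = -108432 - (90118 + 75714) = -108432 - 1*165832 = -108432 - 165832 = -274264)
m - G(-630, 405) = -274264 - (-630)/9 = -274264 - 1*(-70) = -274264 + 70 = -274194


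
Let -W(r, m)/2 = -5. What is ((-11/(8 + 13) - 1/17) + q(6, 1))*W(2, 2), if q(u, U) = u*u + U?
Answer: 130010/357 ≈ 364.17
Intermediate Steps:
q(u, U) = U + u² (q(u, U) = u² + U = U + u²)
W(r, m) = 10 (W(r, m) = -2*(-5) = 10)
((-11/(8 + 13) - 1/17) + q(6, 1))*W(2, 2) = ((-11/(8 + 13) - 1/17) + (1 + 6²))*10 = ((-11/21 - 1*1/17) + (1 + 36))*10 = ((-11*1/21 - 1/17) + 37)*10 = ((-11/21 - 1/17) + 37)*10 = (-208/357 + 37)*10 = (13001/357)*10 = 130010/357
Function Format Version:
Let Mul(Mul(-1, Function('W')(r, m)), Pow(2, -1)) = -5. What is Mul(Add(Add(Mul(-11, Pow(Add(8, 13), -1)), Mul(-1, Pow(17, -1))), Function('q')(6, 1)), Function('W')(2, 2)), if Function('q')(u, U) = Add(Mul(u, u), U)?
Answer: Rational(130010, 357) ≈ 364.17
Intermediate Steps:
Function('q')(u, U) = Add(U, Pow(u, 2)) (Function('q')(u, U) = Add(Pow(u, 2), U) = Add(U, Pow(u, 2)))
Function('W')(r, m) = 10 (Function('W')(r, m) = Mul(-2, -5) = 10)
Mul(Add(Add(Mul(-11, Pow(Add(8, 13), -1)), Mul(-1, Pow(17, -1))), Function('q')(6, 1)), Function('W')(2, 2)) = Mul(Add(Add(Mul(-11, Pow(Add(8, 13), -1)), Mul(-1, Pow(17, -1))), Add(1, Pow(6, 2))), 10) = Mul(Add(Add(Mul(-11, Pow(21, -1)), Mul(-1, Rational(1, 17))), Add(1, 36)), 10) = Mul(Add(Add(Mul(-11, Rational(1, 21)), Rational(-1, 17)), 37), 10) = Mul(Add(Add(Rational(-11, 21), Rational(-1, 17)), 37), 10) = Mul(Add(Rational(-208, 357), 37), 10) = Mul(Rational(13001, 357), 10) = Rational(130010, 357)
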